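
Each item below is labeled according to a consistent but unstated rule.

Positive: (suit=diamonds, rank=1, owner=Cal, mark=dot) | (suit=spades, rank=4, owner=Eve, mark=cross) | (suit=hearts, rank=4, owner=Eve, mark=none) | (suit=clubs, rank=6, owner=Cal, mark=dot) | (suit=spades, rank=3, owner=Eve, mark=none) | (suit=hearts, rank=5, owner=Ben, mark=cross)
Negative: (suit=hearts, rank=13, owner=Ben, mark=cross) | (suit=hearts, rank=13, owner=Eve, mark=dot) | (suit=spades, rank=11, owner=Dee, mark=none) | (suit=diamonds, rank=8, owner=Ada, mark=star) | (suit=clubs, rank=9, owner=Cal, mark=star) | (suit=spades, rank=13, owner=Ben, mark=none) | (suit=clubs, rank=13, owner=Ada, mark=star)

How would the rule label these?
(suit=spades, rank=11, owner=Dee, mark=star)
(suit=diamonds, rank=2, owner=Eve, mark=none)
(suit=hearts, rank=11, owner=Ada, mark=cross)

Negative, Positive, Negative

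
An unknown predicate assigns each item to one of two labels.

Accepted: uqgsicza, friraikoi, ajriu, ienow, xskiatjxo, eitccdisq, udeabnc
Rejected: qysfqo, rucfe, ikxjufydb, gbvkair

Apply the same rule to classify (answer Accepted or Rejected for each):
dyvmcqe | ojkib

Rejected, Rejected

Every 'Accepted' example satisfies: has ≥ 3 vowels. None of the 'Rejected' examples do.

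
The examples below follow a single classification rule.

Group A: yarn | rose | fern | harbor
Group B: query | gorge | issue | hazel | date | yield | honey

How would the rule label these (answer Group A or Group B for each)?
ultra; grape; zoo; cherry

Group B, Group B, Group B, Group A

Rule: even length AND contains 'r'. This holds for each 'Group A' example and fails for each 'Group B' one.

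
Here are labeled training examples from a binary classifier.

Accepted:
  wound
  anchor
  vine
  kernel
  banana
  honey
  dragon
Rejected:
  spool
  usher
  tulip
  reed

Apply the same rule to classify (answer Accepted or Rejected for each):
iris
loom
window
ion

Rejected, Rejected, Accepted, Accepted

A rule that fits every label: contains 'n' — true of each 'Accepted' example, false of each 'Rejected' one.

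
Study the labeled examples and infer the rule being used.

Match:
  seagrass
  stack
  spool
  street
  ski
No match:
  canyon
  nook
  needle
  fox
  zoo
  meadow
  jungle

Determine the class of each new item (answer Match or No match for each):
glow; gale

The simplest hypothesis consistent with all the labels is: contains 's'.
glow — no 's', hence No match.
gale — no 's', hence No match.

No match, No match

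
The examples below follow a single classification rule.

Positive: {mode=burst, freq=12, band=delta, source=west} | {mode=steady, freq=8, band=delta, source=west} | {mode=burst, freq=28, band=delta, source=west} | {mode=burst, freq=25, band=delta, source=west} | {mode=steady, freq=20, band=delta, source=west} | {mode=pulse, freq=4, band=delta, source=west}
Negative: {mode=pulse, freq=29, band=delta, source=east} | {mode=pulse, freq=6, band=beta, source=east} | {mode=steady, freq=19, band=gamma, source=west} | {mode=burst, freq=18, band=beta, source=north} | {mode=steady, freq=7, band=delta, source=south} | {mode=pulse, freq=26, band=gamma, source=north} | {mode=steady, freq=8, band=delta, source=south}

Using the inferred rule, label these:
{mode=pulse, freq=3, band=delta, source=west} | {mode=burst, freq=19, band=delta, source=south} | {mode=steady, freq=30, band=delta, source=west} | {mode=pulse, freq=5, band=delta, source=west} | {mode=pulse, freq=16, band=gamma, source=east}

Positive, Negative, Positive, Positive, Negative

The common property of the 'Positive' items is: source is west AND band is delta. No 'Negative' item has it.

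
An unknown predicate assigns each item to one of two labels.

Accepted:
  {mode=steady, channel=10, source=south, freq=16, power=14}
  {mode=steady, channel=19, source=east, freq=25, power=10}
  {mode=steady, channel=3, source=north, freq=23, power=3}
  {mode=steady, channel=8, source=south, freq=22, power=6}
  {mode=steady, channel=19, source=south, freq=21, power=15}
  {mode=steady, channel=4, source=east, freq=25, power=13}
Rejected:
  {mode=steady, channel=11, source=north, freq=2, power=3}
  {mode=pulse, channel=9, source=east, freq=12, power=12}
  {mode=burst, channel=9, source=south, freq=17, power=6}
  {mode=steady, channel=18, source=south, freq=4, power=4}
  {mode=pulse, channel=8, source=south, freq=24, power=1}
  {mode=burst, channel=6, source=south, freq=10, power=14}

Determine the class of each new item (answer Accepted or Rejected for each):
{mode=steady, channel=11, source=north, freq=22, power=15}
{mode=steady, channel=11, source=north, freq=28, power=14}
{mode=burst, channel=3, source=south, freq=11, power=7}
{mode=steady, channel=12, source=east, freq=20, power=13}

Accepted, Accepted, Rejected, Accepted

The rule appears to be: mode is steady AND freq ≥ 10.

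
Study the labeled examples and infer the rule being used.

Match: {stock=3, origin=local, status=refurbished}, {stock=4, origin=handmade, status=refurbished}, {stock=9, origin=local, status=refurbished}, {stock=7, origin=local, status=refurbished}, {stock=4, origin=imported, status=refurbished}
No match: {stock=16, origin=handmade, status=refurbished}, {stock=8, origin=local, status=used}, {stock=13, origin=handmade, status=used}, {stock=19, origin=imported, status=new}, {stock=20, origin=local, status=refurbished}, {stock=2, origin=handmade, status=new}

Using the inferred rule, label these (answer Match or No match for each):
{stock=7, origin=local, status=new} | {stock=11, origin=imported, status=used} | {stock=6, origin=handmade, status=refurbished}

The common property of the 'Match' items is: status is refurbished AND stock ≤ 9. No 'No match' item has it.
{stock=7, origin=local, status=new}: status is new, stock = 7 — doesn't match, so No match.
{stock=11, origin=imported, status=used}: status is used, stock = 11 — doesn't match, so No match.
{stock=6, origin=handmade, status=refurbished}: status is refurbished, stock = 6 — meets the rule, so Match.

No match, No match, Match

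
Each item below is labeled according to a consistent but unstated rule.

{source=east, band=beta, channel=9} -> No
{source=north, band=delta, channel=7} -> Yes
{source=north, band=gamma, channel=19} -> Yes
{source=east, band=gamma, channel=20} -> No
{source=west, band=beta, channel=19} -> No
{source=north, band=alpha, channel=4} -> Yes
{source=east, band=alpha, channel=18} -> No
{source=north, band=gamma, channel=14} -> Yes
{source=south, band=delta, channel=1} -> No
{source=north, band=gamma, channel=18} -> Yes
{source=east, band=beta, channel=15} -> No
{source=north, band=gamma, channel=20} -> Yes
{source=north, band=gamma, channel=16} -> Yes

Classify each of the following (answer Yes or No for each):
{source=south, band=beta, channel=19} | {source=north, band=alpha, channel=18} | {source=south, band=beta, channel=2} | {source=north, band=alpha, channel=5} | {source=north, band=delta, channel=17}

No, Yes, No, Yes, Yes

The distinguishing property — source is north — holds for all the 'Yes' cases and none of the 'No' cases.
{source=south, band=beta, channel=19}: source is south, does not pass → No.
{source=north, band=alpha, channel=18}: source is north, matches → Yes.
{source=south, band=beta, channel=2}: source is south, does not pass → No.
{source=north, band=alpha, channel=5}: source is north, matches → Yes.
{source=north, band=delta, channel=17}: source is north, matches → Yes.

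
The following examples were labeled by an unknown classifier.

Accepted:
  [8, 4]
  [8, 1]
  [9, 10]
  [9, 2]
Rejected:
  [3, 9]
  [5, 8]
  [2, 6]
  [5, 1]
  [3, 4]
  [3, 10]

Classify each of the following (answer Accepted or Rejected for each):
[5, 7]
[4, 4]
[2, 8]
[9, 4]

The distinguishing property — first ≥ 6 — holds for all the 'Accepted' cases and none of the 'Rejected' cases.
[5, 7]: first 5, fails the rule → Rejected. [4, 4]: first 4, fails the rule → Rejected. [2, 8]: first 2, fails the rule → Rejected. [9, 4]: first 9, qualifies → Accepted.

Rejected, Rejected, Rejected, Accepted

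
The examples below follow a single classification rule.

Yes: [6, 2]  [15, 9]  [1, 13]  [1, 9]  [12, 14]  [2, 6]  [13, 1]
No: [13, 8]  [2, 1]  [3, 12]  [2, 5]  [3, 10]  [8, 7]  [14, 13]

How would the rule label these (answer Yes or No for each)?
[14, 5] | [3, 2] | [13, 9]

No, No, Yes

A rule that fits every label: sum is even — true of each 'Yes' example, false of each 'No' one.
[14, 5]: 14+5 = 19 — fails the rule, so No.
[3, 2]: 3+2 = 5 — fails the rule, so No.
[13, 9]: 13+9 = 22 — checks out, so Yes.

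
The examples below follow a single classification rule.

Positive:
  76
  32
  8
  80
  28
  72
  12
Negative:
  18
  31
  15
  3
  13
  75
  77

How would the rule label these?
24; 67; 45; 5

Positive, Negative, Negative, Negative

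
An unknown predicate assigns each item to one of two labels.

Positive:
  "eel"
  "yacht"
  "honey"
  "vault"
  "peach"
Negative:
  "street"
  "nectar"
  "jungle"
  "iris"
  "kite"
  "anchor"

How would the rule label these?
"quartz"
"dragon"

Negative, Negative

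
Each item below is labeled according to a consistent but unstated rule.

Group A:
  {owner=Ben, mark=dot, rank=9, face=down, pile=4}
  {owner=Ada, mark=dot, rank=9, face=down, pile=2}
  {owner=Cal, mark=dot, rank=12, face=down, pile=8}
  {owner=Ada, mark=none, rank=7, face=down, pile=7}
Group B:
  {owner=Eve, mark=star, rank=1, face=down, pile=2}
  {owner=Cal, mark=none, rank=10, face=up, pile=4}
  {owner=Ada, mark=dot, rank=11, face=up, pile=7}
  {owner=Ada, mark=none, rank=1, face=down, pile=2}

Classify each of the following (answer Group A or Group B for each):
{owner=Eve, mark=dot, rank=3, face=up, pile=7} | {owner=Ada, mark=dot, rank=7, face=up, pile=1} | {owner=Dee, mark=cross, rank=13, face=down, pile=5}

Group B, Group B, Group A

Rule: face is down AND rank ≥ 7. This holds for each 'Group A' example and fails for each 'Group B' one.
{owner=Eve, mark=dot, rank=3, face=up, pile=7} — face is up, rank = 3, hence Group B.
{owner=Ada, mark=dot, rank=7, face=up, pile=1} — face is up, rank = 7, hence Group B.
{owner=Dee, mark=cross, rank=13, face=down, pile=5} — face is down, rank = 13, hence Group A.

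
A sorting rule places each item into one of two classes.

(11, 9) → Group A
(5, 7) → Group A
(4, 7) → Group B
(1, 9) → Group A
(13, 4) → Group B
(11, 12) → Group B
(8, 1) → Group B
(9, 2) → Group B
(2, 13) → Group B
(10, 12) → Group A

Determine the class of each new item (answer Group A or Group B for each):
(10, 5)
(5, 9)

Group B, Group A

All 'Group A' examples share one property — sum is even — and every 'Group B' example lacks it.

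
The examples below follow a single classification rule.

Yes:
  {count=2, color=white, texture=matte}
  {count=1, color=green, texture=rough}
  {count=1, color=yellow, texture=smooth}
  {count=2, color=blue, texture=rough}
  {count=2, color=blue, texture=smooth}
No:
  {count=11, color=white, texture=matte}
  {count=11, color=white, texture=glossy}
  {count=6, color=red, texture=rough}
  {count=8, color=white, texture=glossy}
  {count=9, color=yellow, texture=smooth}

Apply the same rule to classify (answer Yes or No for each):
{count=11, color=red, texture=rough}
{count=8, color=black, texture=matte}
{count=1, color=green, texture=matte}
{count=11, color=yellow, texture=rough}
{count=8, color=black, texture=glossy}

The distinguishing property — count ≤ 2 — holds for all the 'Yes' cases and none of the 'No' cases.
{count=11, color=red, texture=rough}: count = 11 — lacks this property, so No. {count=8, color=black, texture=matte}: count = 8 — lacks this property, so No. {count=1, color=green, texture=matte}: count = 1 — checks out, so Yes. {count=11, color=yellow, texture=rough}: count = 11 — lacks this property, so No. {count=8, color=black, texture=glossy}: count = 8 — lacks this property, so No.

No, No, Yes, No, No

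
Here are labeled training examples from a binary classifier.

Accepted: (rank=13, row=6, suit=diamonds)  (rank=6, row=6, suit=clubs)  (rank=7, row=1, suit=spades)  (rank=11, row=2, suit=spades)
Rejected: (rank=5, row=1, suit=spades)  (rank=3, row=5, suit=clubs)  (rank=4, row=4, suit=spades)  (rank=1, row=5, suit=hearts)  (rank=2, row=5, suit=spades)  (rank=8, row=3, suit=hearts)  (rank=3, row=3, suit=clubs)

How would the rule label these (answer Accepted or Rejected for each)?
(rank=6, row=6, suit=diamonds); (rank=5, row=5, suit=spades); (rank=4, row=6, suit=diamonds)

Accepted, Rejected, Rejected

Every 'Accepted' example satisfies: row ≠ 3 AND rank ≥ 6. None of the 'Rejected' examples do.
Accepted: (rank=6, row=6, suit=diamonds), since row = 6, rank = 6. Rejected: (rank=5, row=5, suit=spades), since row = 5, rank = 5. Rejected: (rank=4, row=6, suit=diamonds), since row = 6, rank = 4.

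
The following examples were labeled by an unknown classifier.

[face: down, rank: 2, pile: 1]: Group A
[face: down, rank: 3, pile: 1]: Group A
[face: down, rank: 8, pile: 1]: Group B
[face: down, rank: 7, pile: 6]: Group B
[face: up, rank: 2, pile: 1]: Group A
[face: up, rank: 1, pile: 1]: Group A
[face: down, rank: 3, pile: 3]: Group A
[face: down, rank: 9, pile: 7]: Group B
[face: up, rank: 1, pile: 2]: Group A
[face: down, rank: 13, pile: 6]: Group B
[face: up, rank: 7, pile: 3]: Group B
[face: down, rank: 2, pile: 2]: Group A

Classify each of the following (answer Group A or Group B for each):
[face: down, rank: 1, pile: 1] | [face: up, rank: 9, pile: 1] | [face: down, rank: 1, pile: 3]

Rule: rank ≤ 3. This holds for each 'Group A' example and fails for each 'Group B' one.
[face: down, rank: 1, pile: 1]: rank = 1, has this property → Group A. [face: up, rank: 9, pile: 1]: rank = 9, lacks this property → Group B. [face: down, rank: 1, pile: 3]: rank = 1, has this property → Group A.

Group A, Group B, Group A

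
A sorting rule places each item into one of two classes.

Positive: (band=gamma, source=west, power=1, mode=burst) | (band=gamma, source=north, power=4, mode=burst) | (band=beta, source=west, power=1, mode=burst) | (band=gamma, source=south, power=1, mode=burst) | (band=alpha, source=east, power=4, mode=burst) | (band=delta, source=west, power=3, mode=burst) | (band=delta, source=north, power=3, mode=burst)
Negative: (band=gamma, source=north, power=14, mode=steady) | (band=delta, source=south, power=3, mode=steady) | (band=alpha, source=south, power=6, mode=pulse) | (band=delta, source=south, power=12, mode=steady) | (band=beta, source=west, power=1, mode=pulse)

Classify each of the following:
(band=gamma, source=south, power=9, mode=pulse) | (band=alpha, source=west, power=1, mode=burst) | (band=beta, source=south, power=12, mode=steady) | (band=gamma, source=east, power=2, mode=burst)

Negative, Positive, Negative, Positive

'Positive' ⟺ mode is burst.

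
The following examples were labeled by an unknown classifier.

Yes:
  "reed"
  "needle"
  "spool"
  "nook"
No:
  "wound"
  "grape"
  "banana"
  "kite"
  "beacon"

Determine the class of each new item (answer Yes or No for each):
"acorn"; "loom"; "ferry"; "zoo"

No, Yes, Yes, Yes

Looking at the examples, the only property every 'Yes' case has and every 'No' case lacks is: has a double letter.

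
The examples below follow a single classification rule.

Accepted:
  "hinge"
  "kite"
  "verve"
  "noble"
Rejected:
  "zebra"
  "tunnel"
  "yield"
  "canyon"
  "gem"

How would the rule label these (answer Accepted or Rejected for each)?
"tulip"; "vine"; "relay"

Rejected, Accepted, Rejected

The distinguishing property — ends with 'e' — holds for all the 'Accepted' cases and none of the 'Rejected' cases.
"tulip" — ends with 'p', hence Rejected. "vine" — ends with 'e', hence Accepted. "relay" — ends with 'y', hence Rejected.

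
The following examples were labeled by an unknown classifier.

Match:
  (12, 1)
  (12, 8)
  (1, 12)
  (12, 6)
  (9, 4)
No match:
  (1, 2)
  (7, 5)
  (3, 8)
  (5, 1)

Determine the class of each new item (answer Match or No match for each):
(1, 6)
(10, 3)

No match, Match

The rule appears to be: sum ≥ 13.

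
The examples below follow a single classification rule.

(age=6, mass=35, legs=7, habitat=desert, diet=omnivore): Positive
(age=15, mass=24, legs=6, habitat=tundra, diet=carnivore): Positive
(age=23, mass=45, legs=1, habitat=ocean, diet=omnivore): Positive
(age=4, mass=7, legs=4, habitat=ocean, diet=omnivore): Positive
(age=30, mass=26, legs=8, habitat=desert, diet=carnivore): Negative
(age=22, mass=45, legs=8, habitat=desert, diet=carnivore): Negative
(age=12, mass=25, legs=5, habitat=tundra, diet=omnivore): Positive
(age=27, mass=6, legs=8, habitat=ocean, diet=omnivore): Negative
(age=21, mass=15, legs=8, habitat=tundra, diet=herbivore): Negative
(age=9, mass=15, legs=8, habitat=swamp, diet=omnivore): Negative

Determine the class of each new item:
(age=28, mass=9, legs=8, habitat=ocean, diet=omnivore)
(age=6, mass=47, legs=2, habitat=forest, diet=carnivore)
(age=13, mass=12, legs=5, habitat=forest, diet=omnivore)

'Positive' ⟺ legs ≤ 7.
(age=28, mass=9, legs=8, habitat=ocean, diet=omnivore): legs = 8 — does not fit, so Negative. (age=6, mass=47, legs=2, habitat=forest, diet=carnivore): legs = 2 — passes, so Positive. (age=13, mass=12, legs=5, habitat=forest, diet=omnivore): legs = 5 — passes, so Positive.

Negative, Positive, Positive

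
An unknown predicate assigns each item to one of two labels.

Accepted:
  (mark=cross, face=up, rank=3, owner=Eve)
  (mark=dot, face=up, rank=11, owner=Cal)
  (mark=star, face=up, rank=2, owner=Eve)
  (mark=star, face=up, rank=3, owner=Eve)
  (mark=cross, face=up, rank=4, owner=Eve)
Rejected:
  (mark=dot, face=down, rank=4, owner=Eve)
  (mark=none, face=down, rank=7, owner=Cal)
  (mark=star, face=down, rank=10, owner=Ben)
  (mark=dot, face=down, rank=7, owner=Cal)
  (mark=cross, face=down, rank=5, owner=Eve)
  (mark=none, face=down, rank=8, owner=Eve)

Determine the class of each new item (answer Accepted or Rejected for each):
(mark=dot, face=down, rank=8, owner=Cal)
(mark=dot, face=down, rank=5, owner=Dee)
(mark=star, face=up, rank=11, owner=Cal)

Rejected, Rejected, Accepted

Comparing the two groups points to one rule — face is up.
(mark=dot, face=down, rank=8, owner=Cal) — face is down, hence Rejected.
(mark=dot, face=down, rank=5, owner=Dee) — face is down, hence Rejected.
(mark=star, face=up, rank=11, owner=Cal) — face is up, hence Accepted.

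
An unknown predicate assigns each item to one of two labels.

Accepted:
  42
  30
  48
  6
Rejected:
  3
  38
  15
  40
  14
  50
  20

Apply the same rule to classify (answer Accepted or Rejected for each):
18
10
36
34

Accepted, Rejected, Accepted, Rejected

Looking at the examples, the only property every 'Accepted' case has and every 'Rejected' case lacks is: multiple of 6.
Accepted: 18, since 18 = 6·3. Rejected: 10, since 10 = 6·1 + 4. Accepted: 36, since 36 = 6·6. Rejected: 34, since 34 = 6·5 + 4.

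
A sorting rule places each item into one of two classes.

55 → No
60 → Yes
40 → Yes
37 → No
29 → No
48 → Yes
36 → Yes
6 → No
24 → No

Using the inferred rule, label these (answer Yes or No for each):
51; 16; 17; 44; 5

All 'Yes' examples share one property — even AND at least 29 — and every 'No' example lacks it.
51 — 51 is odd, 51 ≥ 29, hence No.
16 — 16 is even, 16 < 29, hence No.
17 — 17 is odd, 17 < 29, hence No.
44 — 44 is even, 44 ≥ 29, hence Yes.
5 — 5 is odd, 5 < 29, hence No.

No, No, No, Yes, No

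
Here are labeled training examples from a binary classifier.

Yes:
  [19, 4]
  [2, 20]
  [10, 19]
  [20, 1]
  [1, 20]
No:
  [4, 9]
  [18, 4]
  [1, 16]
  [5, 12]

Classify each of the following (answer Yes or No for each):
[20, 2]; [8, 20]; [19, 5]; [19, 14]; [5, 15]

Yes, Yes, Yes, Yes, No

A rule that fits every label: max ≥ 19 — true of each 'Yes' example, false of each 'No' one.
[20, 2] → max 20 → Yes.
[8, 20] → max 20 → Yes.
[19, 5] → max 19 → Yes.
[19, 14] → max 19 → Yes.
[5, 15] → max 15 → No.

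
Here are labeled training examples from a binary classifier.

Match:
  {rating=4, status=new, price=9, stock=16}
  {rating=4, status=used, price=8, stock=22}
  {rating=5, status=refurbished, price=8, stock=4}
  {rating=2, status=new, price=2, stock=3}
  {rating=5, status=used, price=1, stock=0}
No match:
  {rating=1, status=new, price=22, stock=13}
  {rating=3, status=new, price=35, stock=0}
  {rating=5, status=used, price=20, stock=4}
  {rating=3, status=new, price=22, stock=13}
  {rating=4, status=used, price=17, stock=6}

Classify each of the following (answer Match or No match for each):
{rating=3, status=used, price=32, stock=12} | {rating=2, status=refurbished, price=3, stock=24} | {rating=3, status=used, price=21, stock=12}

The rule appears to be: price ≤ 9.
{rating=3, status=used, price=32, stock=12}: price = 32, fails this test → No match. {rating=2, status=refurbished, price=3, stock=24}: price = 3, has this property → Match. {rating=3, status=used, price=21, stock=12}: price = 21, fails this test → No match.

No match, Match, No match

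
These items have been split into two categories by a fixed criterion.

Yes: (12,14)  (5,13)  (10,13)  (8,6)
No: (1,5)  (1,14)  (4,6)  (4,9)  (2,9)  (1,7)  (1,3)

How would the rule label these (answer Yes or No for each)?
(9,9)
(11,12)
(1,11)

Rule: first ≥ 5. This holds for each 'Yes' example and fails for each 'No' one.
Yes: (9,9), since first 9. Yes: (11,12), since first 11. No: (1,11), since first 1.

Yes, Yes, No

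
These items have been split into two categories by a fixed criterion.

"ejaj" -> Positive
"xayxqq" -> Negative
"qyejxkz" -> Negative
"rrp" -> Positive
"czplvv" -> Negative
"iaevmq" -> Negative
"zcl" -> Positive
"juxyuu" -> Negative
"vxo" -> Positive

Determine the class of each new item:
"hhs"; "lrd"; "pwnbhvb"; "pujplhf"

'Positive' ⟺ length ≤ 4.
"hhs": Positive (length 3). "lrd": Positive (length 3). "pwnbhvb": Negative (length 7). "pujplhf": Negative (length 7).

Positive, Positive, Negative, Negative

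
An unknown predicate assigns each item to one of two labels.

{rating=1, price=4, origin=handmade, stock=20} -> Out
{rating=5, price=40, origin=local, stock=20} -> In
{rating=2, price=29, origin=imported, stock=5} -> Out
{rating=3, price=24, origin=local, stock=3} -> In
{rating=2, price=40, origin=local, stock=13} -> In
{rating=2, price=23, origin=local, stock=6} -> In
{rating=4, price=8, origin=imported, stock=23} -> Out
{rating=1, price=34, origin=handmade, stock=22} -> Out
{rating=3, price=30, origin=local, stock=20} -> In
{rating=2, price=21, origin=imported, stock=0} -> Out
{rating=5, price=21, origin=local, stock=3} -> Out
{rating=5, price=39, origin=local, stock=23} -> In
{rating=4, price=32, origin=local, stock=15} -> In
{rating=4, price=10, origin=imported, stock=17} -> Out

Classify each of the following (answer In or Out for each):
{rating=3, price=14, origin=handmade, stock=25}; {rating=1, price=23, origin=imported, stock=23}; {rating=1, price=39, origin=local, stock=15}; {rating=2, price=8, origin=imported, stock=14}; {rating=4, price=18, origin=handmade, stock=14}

Out, Out, In, Out, Out

The simplest hypothesis consistent with all the labels is: origin is local AND price ≥ 23.
{rating=3, price=14, origin=handmade, stock=25}: Out (origin is handmade, price = 14). {rating=1, price=23, origin=imported, stock=23}: Out (origin is imported, price = 23). {rating=1, price=39, origin=local, stock=15}: In (origin is local, price = 39). {rating=2, price=8, origin=imported, stock=14}: Out (origin is imported, price = 8). {rating=4, price=18, origin=handmade, stock=14}: Out (origin is handmade, price = 18).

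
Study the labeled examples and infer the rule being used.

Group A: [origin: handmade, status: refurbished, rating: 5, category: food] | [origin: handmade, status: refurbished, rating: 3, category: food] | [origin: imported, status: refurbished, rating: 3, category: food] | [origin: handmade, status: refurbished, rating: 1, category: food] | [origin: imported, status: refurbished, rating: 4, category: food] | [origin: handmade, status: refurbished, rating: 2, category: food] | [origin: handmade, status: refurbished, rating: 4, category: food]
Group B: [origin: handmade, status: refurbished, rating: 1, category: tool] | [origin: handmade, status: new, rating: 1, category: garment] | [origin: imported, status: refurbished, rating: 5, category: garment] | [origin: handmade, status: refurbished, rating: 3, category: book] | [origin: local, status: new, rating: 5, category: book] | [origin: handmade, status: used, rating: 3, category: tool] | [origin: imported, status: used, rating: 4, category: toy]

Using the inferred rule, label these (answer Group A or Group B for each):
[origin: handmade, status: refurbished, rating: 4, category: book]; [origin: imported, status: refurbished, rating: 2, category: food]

Group B, Group A

The rule appears to be: category is food.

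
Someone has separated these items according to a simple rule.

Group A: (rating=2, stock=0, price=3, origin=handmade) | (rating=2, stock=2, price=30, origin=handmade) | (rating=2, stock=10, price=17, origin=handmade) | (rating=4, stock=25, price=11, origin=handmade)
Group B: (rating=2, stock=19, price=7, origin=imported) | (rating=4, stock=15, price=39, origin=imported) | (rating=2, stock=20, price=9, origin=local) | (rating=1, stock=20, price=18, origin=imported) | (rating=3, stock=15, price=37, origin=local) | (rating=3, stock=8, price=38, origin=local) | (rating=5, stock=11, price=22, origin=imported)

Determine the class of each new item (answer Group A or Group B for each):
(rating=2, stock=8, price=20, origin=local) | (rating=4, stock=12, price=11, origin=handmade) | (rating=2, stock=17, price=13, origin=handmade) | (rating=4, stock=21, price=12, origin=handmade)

Group B, Group A, Group A, Group A

The pattern is that an item is 'Group A' exactly when: origin is handmade.
(rating=2, stock=8, price=20, origin=local): origin is local, fails this test → Group B.
(rating=4, stock=12, price=11, origin=handmade): origin is handmade, matches → Group A.
(rating=2, stock=17, price=13, origin=handmade): origin is handmade, matches → Group A.
(rating=4, stock=21, price=12, origin=handmade): origin is handmade, matches → Group A.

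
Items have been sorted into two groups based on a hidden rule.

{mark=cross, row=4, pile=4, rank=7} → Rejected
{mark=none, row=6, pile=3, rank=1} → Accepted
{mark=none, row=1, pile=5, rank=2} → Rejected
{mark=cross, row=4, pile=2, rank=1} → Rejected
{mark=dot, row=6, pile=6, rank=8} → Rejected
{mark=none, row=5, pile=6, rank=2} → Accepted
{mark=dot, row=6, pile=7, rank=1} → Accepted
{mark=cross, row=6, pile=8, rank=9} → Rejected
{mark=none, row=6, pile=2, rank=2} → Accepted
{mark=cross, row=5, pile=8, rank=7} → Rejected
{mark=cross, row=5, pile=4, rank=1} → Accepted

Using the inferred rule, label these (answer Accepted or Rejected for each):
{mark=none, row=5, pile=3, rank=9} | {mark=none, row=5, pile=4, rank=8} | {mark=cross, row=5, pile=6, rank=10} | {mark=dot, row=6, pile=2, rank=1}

The rule appears to be: row ≥ 5 AND rank ≤ 2.
{mark=none, row=5, pile=3, rank=9} → row = 5, rank = 9 → Rejected. {mark=none, row=5, pile=4, rank=8} → row = 5, rank = 8 → Rejected. {mark=cross, row=5, pile=6, rank=10} → row = 5, rank = 10 → Rejected. {mark=dot, row=6, pile=2, rank=1} → row = 6, rank = 1 → Accepted.

Rejected, Rejected, Rejected, Accepted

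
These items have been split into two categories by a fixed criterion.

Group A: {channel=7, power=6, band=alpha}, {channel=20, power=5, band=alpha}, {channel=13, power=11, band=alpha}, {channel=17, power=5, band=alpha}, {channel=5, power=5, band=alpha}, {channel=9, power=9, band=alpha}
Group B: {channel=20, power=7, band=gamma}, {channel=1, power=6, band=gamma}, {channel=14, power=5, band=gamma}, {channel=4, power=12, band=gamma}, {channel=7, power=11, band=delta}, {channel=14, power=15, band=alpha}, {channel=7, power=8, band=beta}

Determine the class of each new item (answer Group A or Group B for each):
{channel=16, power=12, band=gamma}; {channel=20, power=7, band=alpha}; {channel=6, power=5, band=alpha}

Group B, Group A, Group A

'Group A' ⟺ band is alpha AND power ≤ 11.
{channel=16, power=12, band=gamma}: band is gamma, power = 12, doesn't match → Group B. {channel=20, power=7, band=alpha}: band is alpha, power = 7, satisfies this → Group A. {channel=6, power=5, band=alpha}: band is alpha, power = 5, satisfies this → Group A.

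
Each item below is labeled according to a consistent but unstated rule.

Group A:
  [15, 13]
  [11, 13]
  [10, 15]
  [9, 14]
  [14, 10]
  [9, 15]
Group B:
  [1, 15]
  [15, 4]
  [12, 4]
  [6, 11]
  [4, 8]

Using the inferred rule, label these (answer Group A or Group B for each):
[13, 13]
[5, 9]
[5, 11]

The pattern is that an item is 'Group A' exactly when: sum ≥ 23.
[13, 13] → 13+13 = 26 → Group A. [5, 9] → 5+9 = 14 → Group B. [5, 11] → 5+11 = 16 → Group B.

Group A, Group B, Group B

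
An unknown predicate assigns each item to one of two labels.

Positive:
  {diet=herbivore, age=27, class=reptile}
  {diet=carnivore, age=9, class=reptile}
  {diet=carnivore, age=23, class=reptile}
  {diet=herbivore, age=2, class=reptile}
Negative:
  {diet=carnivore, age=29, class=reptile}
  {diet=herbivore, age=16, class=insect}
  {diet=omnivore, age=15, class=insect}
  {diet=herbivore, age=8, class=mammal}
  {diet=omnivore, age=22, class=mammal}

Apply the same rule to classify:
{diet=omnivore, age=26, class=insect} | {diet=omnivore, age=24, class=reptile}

The pattern is that an item is 'Positive' exactly when: class is reptile AND age ≤ 27.

Negative, Positive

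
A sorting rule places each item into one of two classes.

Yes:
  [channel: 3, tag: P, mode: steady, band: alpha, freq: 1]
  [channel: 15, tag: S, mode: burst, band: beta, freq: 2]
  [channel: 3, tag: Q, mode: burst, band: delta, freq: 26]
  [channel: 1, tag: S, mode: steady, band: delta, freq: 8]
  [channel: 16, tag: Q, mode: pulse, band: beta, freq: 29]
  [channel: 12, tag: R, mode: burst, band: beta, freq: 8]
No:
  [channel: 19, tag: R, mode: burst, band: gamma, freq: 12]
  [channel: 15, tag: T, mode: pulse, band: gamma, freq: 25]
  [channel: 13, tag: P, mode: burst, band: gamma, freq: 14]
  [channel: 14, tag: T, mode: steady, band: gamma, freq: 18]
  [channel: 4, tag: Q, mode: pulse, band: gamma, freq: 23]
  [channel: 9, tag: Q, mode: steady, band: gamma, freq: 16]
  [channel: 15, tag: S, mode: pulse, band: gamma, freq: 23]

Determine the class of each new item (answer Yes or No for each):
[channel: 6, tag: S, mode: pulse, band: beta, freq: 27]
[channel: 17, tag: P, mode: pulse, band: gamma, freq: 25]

Yes, No

Checking candidate rules against both groups, what survives is: band is not gamma.
[channel: 6, tag: S, mode: pulse, band: beta, freq: 27]: band is beta — qualifies, so Yes. [channel: 17, tag: P, mode: pulse, band: gamma, freq: 25]: band is gamma — fails this test, so No.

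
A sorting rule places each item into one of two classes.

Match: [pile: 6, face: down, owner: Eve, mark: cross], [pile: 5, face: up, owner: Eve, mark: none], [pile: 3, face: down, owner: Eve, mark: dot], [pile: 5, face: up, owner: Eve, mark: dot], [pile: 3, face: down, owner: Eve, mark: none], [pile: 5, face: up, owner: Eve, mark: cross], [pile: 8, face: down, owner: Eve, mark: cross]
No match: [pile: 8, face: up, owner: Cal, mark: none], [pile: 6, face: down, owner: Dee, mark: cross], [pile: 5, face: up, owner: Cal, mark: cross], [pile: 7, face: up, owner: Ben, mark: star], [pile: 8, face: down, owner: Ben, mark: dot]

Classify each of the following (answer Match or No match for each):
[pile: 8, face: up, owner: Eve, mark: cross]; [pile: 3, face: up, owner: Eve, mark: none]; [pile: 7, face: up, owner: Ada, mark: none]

Match, Match, No match

The simplest hypothesis consistent with all the labels is: owner is Eve.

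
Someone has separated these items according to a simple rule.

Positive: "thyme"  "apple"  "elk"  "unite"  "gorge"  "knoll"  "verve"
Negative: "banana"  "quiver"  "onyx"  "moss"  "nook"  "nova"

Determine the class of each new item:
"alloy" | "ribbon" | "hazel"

Positive, Negative, Positive

A rule that fits every label: odd length — true of each 'Positive' example, false of each 'Negative' one.
Positive: "alloy", since length 5.
Negative: "ribbon", since length 6.
Positive: "hazel", since length 5.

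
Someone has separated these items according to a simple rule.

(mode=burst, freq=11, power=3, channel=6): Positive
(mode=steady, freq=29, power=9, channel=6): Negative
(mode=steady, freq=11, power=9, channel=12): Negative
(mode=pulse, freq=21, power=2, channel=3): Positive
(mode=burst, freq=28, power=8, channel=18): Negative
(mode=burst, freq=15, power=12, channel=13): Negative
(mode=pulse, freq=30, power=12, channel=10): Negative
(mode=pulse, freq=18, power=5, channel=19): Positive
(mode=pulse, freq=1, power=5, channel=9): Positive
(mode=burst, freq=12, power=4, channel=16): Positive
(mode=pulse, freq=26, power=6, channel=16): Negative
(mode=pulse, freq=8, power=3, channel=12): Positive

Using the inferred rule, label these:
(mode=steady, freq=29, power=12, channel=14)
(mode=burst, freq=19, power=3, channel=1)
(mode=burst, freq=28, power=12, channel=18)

Negative, Positive, Negative

Rule: power ≤ 5. This holds for each 'Positive' example and fails for each 'Negative' one.
(mode=steady, freq=29, power=12, channel=14): power = 12 — fails this test, so Negative. (mode=burst, freq=19, power=3, channel=1): power = 3 — qualifies, so Positive. (mode=burst, freq=28, power=12, channel=18): power = 12 — fails this test, so Negative.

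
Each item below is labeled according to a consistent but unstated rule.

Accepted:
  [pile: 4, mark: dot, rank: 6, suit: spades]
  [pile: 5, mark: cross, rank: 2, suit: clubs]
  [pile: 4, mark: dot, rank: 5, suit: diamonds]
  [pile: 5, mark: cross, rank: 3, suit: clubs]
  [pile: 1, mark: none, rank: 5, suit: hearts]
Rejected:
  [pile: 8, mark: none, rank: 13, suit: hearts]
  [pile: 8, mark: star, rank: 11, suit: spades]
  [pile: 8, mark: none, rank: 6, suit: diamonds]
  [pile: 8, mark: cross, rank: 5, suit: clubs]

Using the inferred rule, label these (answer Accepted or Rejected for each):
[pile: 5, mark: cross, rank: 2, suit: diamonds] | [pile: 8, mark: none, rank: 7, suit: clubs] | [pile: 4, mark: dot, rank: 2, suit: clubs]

The distinguishing property — pile ≤ 5 — holds for all the 'Accepted' cases and none of the 'Rejected' cases.
[pile: 5, mark: cross, rank: 2, suit: diamonds]: pile = 5, matches → Accepted.
[pile: 8, mark: none, rank: 7, suit: clubs]: pile = 8, doesn't qualify → Rejected.
[pile: 4, mark: dot, rank: 2, suit: clubs]: pile = 4, matches → Accepted.

Accepted, Rejected, Accepted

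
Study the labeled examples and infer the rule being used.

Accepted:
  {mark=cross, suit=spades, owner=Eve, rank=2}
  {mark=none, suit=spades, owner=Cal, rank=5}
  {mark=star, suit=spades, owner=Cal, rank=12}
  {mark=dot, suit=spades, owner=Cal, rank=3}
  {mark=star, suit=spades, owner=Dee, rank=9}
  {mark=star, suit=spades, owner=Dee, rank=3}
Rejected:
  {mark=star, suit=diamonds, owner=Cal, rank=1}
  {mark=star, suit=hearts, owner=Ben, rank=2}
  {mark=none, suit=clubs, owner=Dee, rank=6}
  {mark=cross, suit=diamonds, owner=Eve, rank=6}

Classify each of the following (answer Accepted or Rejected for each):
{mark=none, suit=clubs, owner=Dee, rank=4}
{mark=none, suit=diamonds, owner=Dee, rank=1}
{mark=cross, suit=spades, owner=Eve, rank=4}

Rejected, Rejected, Accepted

Rule: suit is spades. This holds for each 'Accepted' example and fails for each 'Rejected' one.
Rejected: {mark=none, suit=clubs, owner=Dee, rank=4}, since suit is clubs.
Rejected: {mark=none, suit=diamonds, owner=Dee, rank=1}, since suit is diamonds.
Accepted: {mark=cross, suit=spades, owner=Eve, rank=4}, since suit is spades.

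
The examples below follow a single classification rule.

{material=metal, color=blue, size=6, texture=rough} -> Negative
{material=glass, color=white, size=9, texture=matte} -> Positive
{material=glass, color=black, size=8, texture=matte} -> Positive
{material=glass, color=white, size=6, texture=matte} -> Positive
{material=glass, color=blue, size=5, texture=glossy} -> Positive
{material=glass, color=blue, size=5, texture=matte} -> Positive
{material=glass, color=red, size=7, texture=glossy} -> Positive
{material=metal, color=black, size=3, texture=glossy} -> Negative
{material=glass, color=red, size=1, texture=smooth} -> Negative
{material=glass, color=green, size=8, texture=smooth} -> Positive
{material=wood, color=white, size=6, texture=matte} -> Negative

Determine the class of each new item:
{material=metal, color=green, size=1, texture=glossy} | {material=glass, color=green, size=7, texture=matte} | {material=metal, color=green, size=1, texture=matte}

A rule that fits every label: material is glass AND size ≥ 3 — true of each 'Positive' example, false of each 'Negative' one.
{material=metal, color=green, size=1, texture=glossy} — material is metal, size = 1, hence Negative. {material=glass, color=green, size=7, texture=matte} — material is glass, size = 7, hence Positive. {material=metal, color=green, size=1, texture=matte} — material is metal, size = 1, hence Negative.

Negative, Positive, Negative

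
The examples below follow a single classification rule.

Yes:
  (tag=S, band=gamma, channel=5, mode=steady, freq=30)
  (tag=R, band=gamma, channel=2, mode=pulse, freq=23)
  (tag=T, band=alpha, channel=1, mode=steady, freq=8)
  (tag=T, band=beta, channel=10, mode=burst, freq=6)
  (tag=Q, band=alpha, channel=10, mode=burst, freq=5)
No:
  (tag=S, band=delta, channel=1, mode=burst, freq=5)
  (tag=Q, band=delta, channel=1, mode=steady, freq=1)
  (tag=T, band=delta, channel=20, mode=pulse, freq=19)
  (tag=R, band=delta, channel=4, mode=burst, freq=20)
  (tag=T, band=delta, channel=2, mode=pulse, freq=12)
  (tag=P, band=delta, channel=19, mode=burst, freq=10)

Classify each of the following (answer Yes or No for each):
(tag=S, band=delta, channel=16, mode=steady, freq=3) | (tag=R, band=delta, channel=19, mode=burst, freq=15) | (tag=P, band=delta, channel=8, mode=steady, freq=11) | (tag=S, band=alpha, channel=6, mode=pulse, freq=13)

No, No, No, Yes

The pattern is that an item is 'Yes' exactly when: band is not delta.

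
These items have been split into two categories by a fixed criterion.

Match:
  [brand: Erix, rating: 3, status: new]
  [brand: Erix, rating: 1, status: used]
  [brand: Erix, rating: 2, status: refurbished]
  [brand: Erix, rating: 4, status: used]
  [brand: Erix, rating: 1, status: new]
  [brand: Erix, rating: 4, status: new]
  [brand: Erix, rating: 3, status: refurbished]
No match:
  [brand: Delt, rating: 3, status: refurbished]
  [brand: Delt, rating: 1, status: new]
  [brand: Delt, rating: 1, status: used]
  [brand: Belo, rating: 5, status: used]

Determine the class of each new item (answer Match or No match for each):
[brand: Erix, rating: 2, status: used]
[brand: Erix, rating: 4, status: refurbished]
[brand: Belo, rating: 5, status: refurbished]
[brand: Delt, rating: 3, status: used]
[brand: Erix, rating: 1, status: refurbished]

Checking candidate rules against both groups, what survives is: brand is Erix.

Match, Match, No match, No match, Match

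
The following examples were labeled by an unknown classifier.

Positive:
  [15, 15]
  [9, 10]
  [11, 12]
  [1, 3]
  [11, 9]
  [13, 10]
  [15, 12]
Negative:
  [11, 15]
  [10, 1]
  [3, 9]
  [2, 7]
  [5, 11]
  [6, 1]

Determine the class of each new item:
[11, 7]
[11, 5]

Negative, Negative

The rule appears to be: |first − second| ≤ 3.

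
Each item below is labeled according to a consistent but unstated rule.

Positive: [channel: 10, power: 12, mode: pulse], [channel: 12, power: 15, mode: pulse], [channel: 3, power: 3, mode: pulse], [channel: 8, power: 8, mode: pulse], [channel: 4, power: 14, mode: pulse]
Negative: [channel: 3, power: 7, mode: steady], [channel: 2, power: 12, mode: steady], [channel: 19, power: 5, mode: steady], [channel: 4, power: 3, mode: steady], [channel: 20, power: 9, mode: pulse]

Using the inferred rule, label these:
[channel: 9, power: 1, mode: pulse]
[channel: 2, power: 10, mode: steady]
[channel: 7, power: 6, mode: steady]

Positive, Negative, Negative

The distinguishing property — mode is pulse AND channel ≤ 12 — holds for all the 'Positive' cases and none of the 'Negative' cases.
[channel: 9, power: 1, mode: pulse]: mode is pulse, channel = 9, checks out → Positive.
[channel: 2, power: 10, mode: steady]: mode is steady, channel = 2, lacks this property → Negative.
[channel: 7, power: 6, mode: steady]: mode is steady, channel = 7, lacks this property → Negative.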